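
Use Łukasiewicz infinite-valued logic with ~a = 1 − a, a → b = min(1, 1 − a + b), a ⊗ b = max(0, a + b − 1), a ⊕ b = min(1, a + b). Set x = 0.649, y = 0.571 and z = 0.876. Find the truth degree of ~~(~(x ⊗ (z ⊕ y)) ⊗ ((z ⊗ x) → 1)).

z ⊕ y = min(1, 0.876 + 0.571) = min(1, 1.447) = 1.000
x ⊗ (z ⊕ y) = max(0, 0.649 + 1.000 − 1) = max(0, 0.649) = 0.649
~(x ⊗ (z ⊕ y)) = 1 − 0.649 = 0.351
z ⊗ x = max(0, 0.876 + 0.649 − 1) = max(0, 0.525) = 0.525
(z ⊗ x) → 1 = min(1, 1 − 0.525 + 1.000) = min(1, 1.475) = 1.000
~(x ⊗ (z ⊕ y)) ⊗ ((z ⊗ x) → 1) = max(0, 0.351 + 1.000 − 1) = max(0, 0.351) = 0.351
~(~(x ⊗ (z ⊕ y)) ⊗ ((z ⊗ x) → 1)) = 1 − 0.351 = 0.649
~~(~(x ⊗ (z ⊕ y)) ⊗ ((z ⊗ x) → 1)) = 1 − 0.649 = 0.351

0.351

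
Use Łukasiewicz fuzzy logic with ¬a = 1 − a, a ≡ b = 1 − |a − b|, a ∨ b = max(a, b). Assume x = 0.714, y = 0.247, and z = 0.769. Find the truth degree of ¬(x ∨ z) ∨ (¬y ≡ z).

0.984

x ∨ z = max(0.714, 0.769) = 0.769
¬(x ∨ z) = 1 − 0.769 = 0.231
¬y = 1 − 0.247 = 0.753
¬y ≡ z = 1 − |0.753 − 0.769| = 1 − 0.016 = 0.984
¬(x ∨ z) ∨ (¬y ≡ z) = max(0.231, 0.984) = 0.984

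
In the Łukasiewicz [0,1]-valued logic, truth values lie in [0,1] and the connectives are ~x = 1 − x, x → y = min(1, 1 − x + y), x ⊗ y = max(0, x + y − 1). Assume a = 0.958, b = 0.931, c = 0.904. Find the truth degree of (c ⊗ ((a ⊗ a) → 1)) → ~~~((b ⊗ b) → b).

a ⊗ a = max(0, 0.958 + 0.958 − 1) = max(0, 0.916) = 0.916
(a ⊗ a) → 1 = min(1, 1 − 0.916 + 1.000) = min(1, 1.084) = 1.000
c ⊗ ((a ⊗ a) → 1) = max(0, 0.904 + 1.000 − 1) = max(0, 0.904) = 0.904
b ⊗ b = max(0, 0.931 + 0.931 − 1) = max(0, 0.862) = 0.862
(b ⊗ b) → b = min(1, 1 − 0.862 + 0.931) = min(1, 1.069) = 1.000
~((b ⊗ b) → b) = 1 − 1.000 = 0.000
~~((b ⊗ b) → b) = 1 − 0.000 = 1.000
~~~((b ⊗ b) → b) = 1 − 1.000 = 0.000
(c ⊗ ((a ⊗ a) → 1)) → ~~~((b ⊗ b) → b) = min(1, 1 − 0.904 + 0.000) = min(1, 0.096) = 0.096

0.096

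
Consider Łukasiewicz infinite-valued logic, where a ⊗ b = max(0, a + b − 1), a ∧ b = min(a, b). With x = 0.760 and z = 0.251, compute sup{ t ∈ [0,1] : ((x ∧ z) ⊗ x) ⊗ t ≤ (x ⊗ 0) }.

0.989

x ∧ z = min(0.760, 0.251) = 0.251
(x ∧ z) ⊗ x = max(0, 0.251 + 0.760 − 1) = max(0, 0.011) = 0.011
So the left factor is (x ∧ z) ⊗ x = 0.011.
x ⊗ 0 = max(0, 0.760 + 0.000 − 1) = max(0, -0.240) = 0.000
So the right-hand bound is x ⊗ 0 = 0.000.
The residuum of the Łukasiewicz t-norm gives the supremum: min(1, 1 − 0.011 + 0.000).
1 − 0.011 + 0.000 = 0.989, so t = min(1, 0.989) = 0.989.
Check: 0.011 ⊗ 0.989 = max(0, 0.000) = 0.000 ≤ 0.000.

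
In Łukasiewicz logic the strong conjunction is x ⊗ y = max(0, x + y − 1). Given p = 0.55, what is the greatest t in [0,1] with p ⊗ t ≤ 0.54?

0.99

The residuum of the Łukasiewicz t-norm gives the supremum: min(1, 1 − 0.55 + 0.54).
1 − 0.55 + 0.54 = 0.99, so t = min(1, 0.99) = 0.99.
Check: 0.55 ⊗ 0.99 = max(0, 0.54) = 0.54 ≤ 0.54.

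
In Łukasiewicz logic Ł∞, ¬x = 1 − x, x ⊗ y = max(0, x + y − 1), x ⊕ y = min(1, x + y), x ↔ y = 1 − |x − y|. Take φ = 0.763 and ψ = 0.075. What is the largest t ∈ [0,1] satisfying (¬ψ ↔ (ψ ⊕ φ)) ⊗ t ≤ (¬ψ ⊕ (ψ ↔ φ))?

¬ψ = 1 − 0.075 = 0.925
ψ ⊕ φ = min(1, 0.075 + 0.763) = min(1, 0.838) = 0.838
¬ψ ↔ (ψ ⊕ φ) = 1 − |0.925 − 0.838| = 1 − 0.087 = 0.913
So the left factor is ¬ψ ↔ (ψ ⊕ φ) = 0.913.
ψ ↔ φ = 1 − |0.075 − 0.763| = 1 − 0.688 = 0.312
¬ψ ⊕ (ψ ↔ φ) = min(1, 0.925 + 0.312) = min(1, 1.237) = 1.000
So the right-hand bound is ¬ψ ⊕ (ψ ↔ φ) = 1.000.
The residuum of the Łukasiewicz t-norm gives the supremum: min(1, 1 − 0.913 + 1.000).
1 − 0.913 + 1.000 = 1.087, so t = min(1, 1.087) = 1.000.
Check: 0.913 ⊗ 1.000 = max(0, 0.913) = 0.913 ≤ 1.000.

1.000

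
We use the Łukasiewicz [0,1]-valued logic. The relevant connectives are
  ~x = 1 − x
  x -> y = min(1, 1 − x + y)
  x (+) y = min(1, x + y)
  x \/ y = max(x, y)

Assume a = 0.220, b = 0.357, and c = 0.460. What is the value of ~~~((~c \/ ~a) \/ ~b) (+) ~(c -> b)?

~c = 1 − 0.460 = 0.540
~a = 1 − 0.220 = 0.780
~c \/ ~a = max(0.540, 0.780) = 0.780
~b = 1 − 0.357 = 0.643
(~c \/ ~a) \/ ~b = max(0.780, 0.643) = 0.780
~((~c \/ ~a) \/ ~b) = 1 − 0.780 = 0.220
~~((~c \/ ~a) \/ ~b) = 1 − 0.220 = 0.780
~~~((~c \/ ~a) \/ ~b) = 1 − 0.780 = 0.220
c -> b = min(1, 1 − 0.460 + 0.357) = min(1, 0.897) = 0.897
~(c -> b) = 1 − 0.897 = 0.103
~~~((~c \/ ~a) \/ ~b) (+) ~(c -> b) = min(1, 0.220 + 0.103) = min(1, 0.323) = 0.323

0.323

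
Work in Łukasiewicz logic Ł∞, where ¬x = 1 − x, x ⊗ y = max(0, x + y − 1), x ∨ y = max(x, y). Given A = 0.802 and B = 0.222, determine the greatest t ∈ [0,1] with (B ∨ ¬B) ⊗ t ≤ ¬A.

¬B = 1 − 0.222 = 0.778
B ∨ ¬B = max(0.222, 0.778) = 0.778
So the left factor is B ∨ ¬B = 0.778.
¬A = 1 − 0.802 = 0.198
So the right-hand bound is ¬A = 0.198.
The residuum of the Łukasiewicz t-norm gives the supremum: min(1, 1 − 0.778 + 0.198).
1 − 0.778 + 0.198 = 0.420, so t = min(1, 0.420) = 0.420.
Check: 0.778 ⊗ 0.420 = max(0, 0.198) = 0.198 ≤ 0.198.

0.420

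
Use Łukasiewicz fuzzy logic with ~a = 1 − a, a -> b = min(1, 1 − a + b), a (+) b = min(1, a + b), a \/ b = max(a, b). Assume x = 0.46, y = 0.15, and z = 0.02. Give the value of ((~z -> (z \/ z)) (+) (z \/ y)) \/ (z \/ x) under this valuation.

~z = 1 − 0.02 = 0.98
z \/ z = max(0.02, 0.02) = 0.02
~z -> (z \/ z) = min(1, 1 − 0.98 + 0.02) = min(1, 0.04) = 0.04
z \/ y = max(0.02, 0.15) = 0.15
(~z -> (z \/ z)) (+) (z \/ y) = min(1, 0.04 + 0.15) = min(1, 0.19) = 0.19
z \/ x = max(0.02, 0.46) = 0.46
((~z -> (z \/ z)) (+) (z \/ y)) \/ (z \/ x) = max(0.19, 0.46) = 0.46

0.46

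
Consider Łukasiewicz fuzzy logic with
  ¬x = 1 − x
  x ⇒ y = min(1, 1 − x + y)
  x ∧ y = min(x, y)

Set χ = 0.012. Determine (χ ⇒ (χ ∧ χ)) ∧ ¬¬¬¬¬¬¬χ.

0.988

χ ∧ χ = min(0.012, 0.012) = 0.012
χ ⇒ (χ ∧ χ) = min(1, 1 − 0.012 + 0.012) = min(1, 1.000) = 1.000
¬χ = 1 − 0.012 = 0.988
¬¬χ = 1 − 0.988 = 0.012
¬¬¬χ = 1 − 0.012 = 0.988
¬¬¬¬χ = 1 − 0.988 = 0.012
¬¬¬¬¬χ = 1 − 0.012 = 0.988
¬¬¬¬¬¬χ = 1 − 0.988 = 0.012
¬¬¬¬¬¬¬χ = 1 − 0.012 = 0.988
(χ ⇒ (χ ∧ χ)) ∧ ¬¬¬¬¬¬¬χ = min(1.000, 0.988) = 0.988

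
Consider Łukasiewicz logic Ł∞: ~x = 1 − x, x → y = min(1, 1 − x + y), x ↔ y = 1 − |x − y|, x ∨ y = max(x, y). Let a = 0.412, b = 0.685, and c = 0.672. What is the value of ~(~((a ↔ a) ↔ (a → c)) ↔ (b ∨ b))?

a ↔ a = 1 − |0.412 − 0.412| = 1 − 0.000 = 1.000
a → c = min(1, 1 − 0.412 + 0.672) = min(1, 1.260) = 1.000
(a ↔ a) ↔ (a → c) = 1 − |1.000 − 1.000| = 1 − 0.000 = 1.000
~((a ↔ a) ↔ (a → c)) = 1 − 1.000 = 0.000
b ∨ b = max(0.685, 0.685) = 0.685
~((a ↔ a) ↔ (a → c)) ↔ (b ∨ b) = 1 − |0.000 − 0.685| = 1 − 0.685 = 0.315
~(~((a ↔ a) ↔ (a → c)) ↔ (b ∨ b)) = 1 − 0.315 = 0.685

0.685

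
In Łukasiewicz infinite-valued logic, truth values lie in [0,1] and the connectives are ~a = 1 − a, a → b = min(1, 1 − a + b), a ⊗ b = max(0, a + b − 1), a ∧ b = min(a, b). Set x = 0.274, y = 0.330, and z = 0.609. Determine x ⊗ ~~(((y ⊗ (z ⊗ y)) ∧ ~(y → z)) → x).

0.274

z ⊗ y = max(0, 0.609 + 0.330 − 1) = max(0, -0.061) = 0.000
y ⊗ (z ⊗ y) = max(0, 0.330 + 0.000 − 1) = max(0, -0.670) = 0.000
y → z = min(1, 1 − 0.330 + 0.609) = min(1, 1.279) = 1.000
~(y → z) = 1 − 1.000 = 0.000
(y ⊗ (z ⊗ y)) ∧ ~(y → z) = min(0.000, 0.000) = 0.000
((y ⊗ (z ⊗ y)) ∧ ~(y → z)) → x = min(1, 1 − 0.000 + 0.274) = min(1, 1.274) = 1.000
~(((y ⊗ (z ⊗ y)) ∧ ~(y → z)) → x) = 1 − 1.000 = 0.000
~~(((y ⊗ (z ⊗ y)) ∧ ~(y → z)) → x) = 1 − 0.000 = 1.000
x ⊗ ~~(((y ⊗ (z ⊗ y)) ∧ ~(y → z)) → x) = max(0, 0.274 + 1.000 − 1) = max(0, 0.274) = 0.274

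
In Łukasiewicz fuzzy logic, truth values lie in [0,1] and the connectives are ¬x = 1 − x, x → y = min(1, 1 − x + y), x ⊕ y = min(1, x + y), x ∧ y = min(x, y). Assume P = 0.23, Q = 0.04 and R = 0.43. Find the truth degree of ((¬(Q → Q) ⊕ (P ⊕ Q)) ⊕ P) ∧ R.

Q → Q = min(1, 1 − 0.04 + 0.04) = min(1, 1.00) = 1.00
¬(Q → Q) = 1 − 1.00 = 0.00
P ⊕ Q = min(1, 0.23 + 0.04) = min(1, 0.27) = 0.27
¬(Q → Q) ⊕ (P ⊕ Q) = min(1, 0.00 + 0.27) = min(1, 0.27) = 0.27
(¬(Q → Q) ⊕ (P ⊕ Q)) ⊕ P = min(1, 0.27 + 0.23) = min(1, 0.50) = 0.50
((¬(Q → Q) ⊕ (P ⊕ Q)) ⊕ P) ∧ R = min(0.50, 0.43) = 0.43

0.43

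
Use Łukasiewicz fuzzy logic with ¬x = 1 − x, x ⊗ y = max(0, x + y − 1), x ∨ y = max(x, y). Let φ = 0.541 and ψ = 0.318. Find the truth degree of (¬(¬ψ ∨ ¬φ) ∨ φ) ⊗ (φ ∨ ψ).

0.082

¬ψ = 1 − 0.318 = 0.682
¬φ = 1 − 0.541 = 0.459
¬ψ ∨ ¬φ = max(0.682, 0.459) = 0.682
¬(¬ψ ∨ ¬φ) = 1 − 0.682 = 0.318
¬(¬ψ ∨ ¬φ) ∨ φ = max(0.318, 0.541) = 0.541
φ ∨ ψ = max(0.541, 0.318) = 0.541
(¬(¬ψ ∨ ¬φ) ∨ φ) ⊗ (φ ∨ ψ) = max(0, 0.541 + 0.541 − 1) = max(0, 0.082) = 0.082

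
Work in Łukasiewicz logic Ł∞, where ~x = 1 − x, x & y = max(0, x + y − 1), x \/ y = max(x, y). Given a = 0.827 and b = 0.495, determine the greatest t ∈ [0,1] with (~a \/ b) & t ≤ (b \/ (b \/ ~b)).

~a = 1 − 0.827 = 0.173
~a \/ b = max(0.173, 0.495) = 0.495
So the left factor is ~a \/ b = 0.495.
~b = 1 − 0.495 = 0.505
b \/ ~b = max(0.495, 0.505) = 0.505
b \/ (b \/ ~b) = max(0.495, 0.505) = 0.505
So the right-hand bound is b \/ (b \/ ~b) = 0.505.
The residuum of the Łukasiewicz t-norm gives the supremum: min(1, 1 − 0.495 + 0.505).
1 − 0.495 + 0.505 = 1.010, so t = min(1, 1.010) = 1.000.
Check: 0.495 & 1.000 = max(0, 0.495) = 0.495 ≤ 0.505.

1.000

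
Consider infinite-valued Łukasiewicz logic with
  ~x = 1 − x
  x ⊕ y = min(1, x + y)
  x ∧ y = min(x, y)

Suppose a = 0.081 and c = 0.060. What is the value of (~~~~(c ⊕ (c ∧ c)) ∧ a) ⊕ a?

c ∧ c = min(0.060, 0.060) = 0.060
c ⊕ (c ∧ c) = min(1, 0.060 + 0.060) = min(1, 0.120) = 0.120
~(c ⊕ (c ∧ c)) = 1 − 0.120 = 0.880
~~(c ⊕ (c ∧ c)) = 1 − 0.880 = 0.120
~~~(c ⊕ (c ∧ c)) = 1 − 0.120 = 0.880
~~~~(c ⊕ (c ∧ c)) = 1 − 0.880 = 0.120
~~~~(c ⊕ (c ∧ c)) ∧ a = min(0.120, 0.081) = 0.081
(~~~~(c ⊕ (c ∧ c)) ∧ a) ⊕ a = min(1, 0.081 + 0.081) = min(1, 0.162) = 0.162

0.162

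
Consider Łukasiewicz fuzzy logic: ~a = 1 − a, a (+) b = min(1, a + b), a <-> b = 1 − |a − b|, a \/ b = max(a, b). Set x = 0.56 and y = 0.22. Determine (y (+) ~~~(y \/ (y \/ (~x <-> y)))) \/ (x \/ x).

~x = 1 − 0.56 = 0.44
~x <-> y = 1 − |0.44 − 0.22| = 1 − 0.22 = 0.78
y \/ (~x <-> y) = max(0.22, 0.78) = 0.78
y \/ (y \/ (~x <-> y)) = max(0.22, 0.78) = 0.78
~(y \/ (y \/ (~x <-> y))) = 1 − 0.78 = 0.22
~~(y \/ (y \/ (~x <-> y))) = 1 − 0.22 = 0.78
~~~(y \/ (y \/ (~x <-> y))) = 1 − 0.78 = 0.22
y (+) ~~~(y \/ (y \/ (~x <-> y))) = min(1, 0.22 + 0.22) = min(1, 0.44) = 0.44
x \/ x = max(0.56, 0.56) = 0.56
(y (+) ~~~(y \/ (y \/ (~x <-> y)))) \/ (x \/ x) = max(0.44, 0.56) = 0.56

0.56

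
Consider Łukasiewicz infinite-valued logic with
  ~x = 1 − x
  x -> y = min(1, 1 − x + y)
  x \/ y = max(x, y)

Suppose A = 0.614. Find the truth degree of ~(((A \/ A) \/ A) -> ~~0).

0.614

A \/ A = max(0.614, 0.614) = 0.614
(A \/ A) \/ A = max(0.614, 0.614) = 0.614
~0 = 1 − 0.000 = 1.000
~~0 = 1 − 1.000 = 0.000
((A \/ A) \/ A) -> ~~0 = min(1, 1 − 0.614 + 0.000) = min(1, 0.386) = 0.386
~(((A \/ A) \/ A) -> ~~0) = 1 − 0.386 = 0.614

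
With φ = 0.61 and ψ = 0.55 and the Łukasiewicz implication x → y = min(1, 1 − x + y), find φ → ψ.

φ → ψ = min(1, 1 − 0.61 + 0.55) = min(1, 0.94) = 0.94
For comparison, the Gödel implication (1 if x ≤ y else y) would give 0.55.

0.94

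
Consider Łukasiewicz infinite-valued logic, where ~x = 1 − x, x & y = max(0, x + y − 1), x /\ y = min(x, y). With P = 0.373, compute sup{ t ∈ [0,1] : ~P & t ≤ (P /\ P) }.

0.746

~P = 1 − 0.373 = 0.627
So the left factor is ~P = 0.627.
P /\ P = min(0.373, 0.373) = 0.373
So the right-hand bound is P /\ P = 0.373.
The residuum of the Łukasiewicz t-norm gives the supremum: min(1, 1 − 0.627 + 0.373).
1 − 0.627 + 0.373 = 0.746, so t = min(1, 0.746) = 0.746.
Check: 0.627 & 0.746 = max(0, 0.373) = 0.373 ≤ 0.373.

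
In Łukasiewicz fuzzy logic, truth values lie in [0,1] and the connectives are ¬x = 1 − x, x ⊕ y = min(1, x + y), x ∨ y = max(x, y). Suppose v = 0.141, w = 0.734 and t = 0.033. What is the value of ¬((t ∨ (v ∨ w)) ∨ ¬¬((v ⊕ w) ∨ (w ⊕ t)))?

0.125

v ∨ w = max(0.141, 0.734) = 0.734
t ∨ (v ∨ w) = max(0.033, 0.734) = 0.734
v ⊕ w = min(1, 0.141 + 0.734) = min(1, 0.875) = 0.875
w ⊕ t = min(1, 0.734 + 0.033) = min(1, 0.767) = 0.767
(v ⊕ w) ∨ (w ⊕ t) = max(0.875, 0.767) = 0.875
¬((v ⊕ w) ∨ (w ⊕ t)) = 1 − 0.875 = 0.125
¬¬((v ⊕ w) ∨ (w ⊕ t)) = 1 − 0.125 = 0.875
(t ∨ (v ∨ w)) ∨ ¬¬((v ⊕ w) ∨ (w ⊕ t)) = max(0.734, 0.875) = 0.875
¬((t ∨ (v ∨ w)) ∨ ¬¬((v ⊕ w) ∨ (w ⊕ t))) = 1 − 0.875 = 0.125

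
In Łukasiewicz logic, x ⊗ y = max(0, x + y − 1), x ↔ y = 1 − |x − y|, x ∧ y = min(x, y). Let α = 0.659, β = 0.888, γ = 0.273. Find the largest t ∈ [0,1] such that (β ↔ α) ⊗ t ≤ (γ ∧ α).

β ↔ α = 1 − |0.888 − 0.659| = 1 − 0.229 = 0.771
So the left factor is β ↔ α = 0.771.
γ ∧ α = min(0.273, 0.659) = 0.273
So the right-hand bound is γ ∧ α = 0.273.
The residuum of the Łukasiewicz t-norm gives the supremum: min(1, 1 − 0.771 + 0.273).
1 − 0.771 + 0.273 = 0.502, so t = min(1, 0.502) = 0.502.
Check: 0.771 ⊗ 0.502 = max(0, 0.273) = 0.273 ≤ 0.273.

0.502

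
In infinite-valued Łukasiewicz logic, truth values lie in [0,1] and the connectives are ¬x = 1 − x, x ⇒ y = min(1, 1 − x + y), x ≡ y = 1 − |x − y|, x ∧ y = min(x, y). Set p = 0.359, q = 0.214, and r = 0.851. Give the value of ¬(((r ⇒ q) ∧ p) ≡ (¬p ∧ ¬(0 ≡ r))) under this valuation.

r ⇒ q = min(1, 1 − 0.851 + 0.214) = min(1, 0.363) = 0.363
(r ⇒ q) ∧ p = min(0.363, 0.359) = 0.359
¬p = 1 − 0.359 = 0.641
0 ≡ r = 1 − |0.000 − 0.851| = 1 − 0.851 = 0.149
¬(0 ≡ r) = 1 − 0.149 = 0.851
¬p ∧ ¬(0 ≡ r) = min(0.641, 0.851) = 0.641
((r ⇒ q) ∧ p) ≡ (¬p ∧ ¬(0 ≡ r)) = 1 − |0.359 − 0.641| = 1 − 0.282 = 0.718
¬(((r ⇒ q) ∧ p) ≡ (¬p ∧ ¬(0 ≡ r))) = 1 − 0.718 = 0.282

0.282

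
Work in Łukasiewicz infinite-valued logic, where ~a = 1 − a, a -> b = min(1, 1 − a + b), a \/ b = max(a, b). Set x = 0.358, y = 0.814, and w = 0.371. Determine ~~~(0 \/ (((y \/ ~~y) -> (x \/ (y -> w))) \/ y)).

~y = 1 − 0.814 = 0.186
~~y = 1 − 0.186 = 0.814
y \/ ~~y = max(0.814, 0.814) = 0.814
y -> w = min(1, 1 − 0.814 + 0.371) = min(1, 0.557) = 0.557
x \/ (y -> w) = max(0.358, 0.557) = 0.557
(y \/ ~~y) -> (x \/ (y -> w)) = min(1, 1 − 0.814 + 0.557) = min(1, 0.743) = 0.743
((y \/ ~~y) -> (x \/ (y -> w))) \/ y = max(0.743, 0.814) = 0.814
0 \/ (((y \/ ~~y) -> (x \/ (y -> w))) \/ y) = max(0.000, 0.814) = 0.814
~(0 \/ (((y \/ ~~y) -> (x \/ (y -> w))) \/ y)) = 1 − 0.814 = 0.186
~~(0 \/ (((y \/ ~~y) -> (x \/ (y -> w))) \/ y)) = 1 − 0.186 = 0.814
~~~(0 \/ (((y \/ ~~y) -> (x \/ (y -> w))) \/ y)) = 1 − 0.814 = 0.186

0.186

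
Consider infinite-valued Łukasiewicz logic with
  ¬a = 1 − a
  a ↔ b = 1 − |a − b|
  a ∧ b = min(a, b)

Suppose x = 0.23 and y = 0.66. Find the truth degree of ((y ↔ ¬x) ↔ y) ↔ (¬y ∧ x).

¬x = 1 − 0.23 = 0.77
y ↔ ¬x = 1 − |0.66 − 0.77| = 1 − 0.11 = 0.89
(y ↔ ¬x) ↔ y = 1 − |0.89 − 0.66| = 1 − 0.23 = 0.77
¬y = 1 − 0.66 = 0.34
¬y ∧ x = min(0.34, 0.23) = 0.23
((y ↔ ¬x) ↔ y) ↔ (¬y ∧ x) = 1 − |0.77 − 0.23| = 1 − 0.54 = 0.46

0.46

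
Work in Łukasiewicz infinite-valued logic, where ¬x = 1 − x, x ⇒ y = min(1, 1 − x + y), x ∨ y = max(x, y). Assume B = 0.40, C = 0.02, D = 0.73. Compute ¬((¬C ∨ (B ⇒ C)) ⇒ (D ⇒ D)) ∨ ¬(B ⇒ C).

¬C = 1 − 0.02 = 0.98
B ⇒ C = min(1, 1 − 0.40 + 0.02) = min(1, 0.62) = 0.62
¬C ∨ (B ⇒ C) = max(0.98, 0.62) = 0.98
D ⇒ D = min(1, 1 − 0.73 + 0.73) = min(1, 1.00) = 1.00
(¬C ∨ (B ⇒ C)) ⇒ (D ⇒ D) = min(1, 1 − 0.98 + 1.00) = min(1, 1.02) = 1.00
¬((¬C ∨ (B ⇒ C)) ⇒ (D ⇒ D)) = 1 − 1.00 = 0.00
¬(B ⇒ C) = 1 − 0.62 = 0.38
¬((¬C ∨ (B ⇒ C)) ⇒ (D ⇒ D)) ∨ ¬(B ⇒ C) = max(0.00, 0.38) = 0.38

0.38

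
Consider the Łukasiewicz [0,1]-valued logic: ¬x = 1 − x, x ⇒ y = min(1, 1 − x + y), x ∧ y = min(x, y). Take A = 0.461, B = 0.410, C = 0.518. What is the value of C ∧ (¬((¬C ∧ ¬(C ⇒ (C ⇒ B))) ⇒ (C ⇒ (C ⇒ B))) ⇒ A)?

¬C = 1 − 0.518 = 0.482
C ⇒ B = min(1, 1 − 0.518 + 0.410) = min(1, 0.892) = 0.892
C ⇒ (C ⇒ B) = min(1, 1 − 0.518 + 0.892) = min(1, 1.374) = 1.000
¬(C ⇒ (C ⇒ B)) = 1 − 1.000 = 0.000
¬C ∧ ¬(C ⇒ (C ⇒ B)) = min(0.482, 0.000) = 0.000
(¬C ∧ ¬(C ⇒ (C ⇒ B))) ⇒ (C ⇒ (C ⇒ B)) = min(1, 1 − 0.000 + 1.000) = min(1, 2.000) = 1.000
¬((¬C ∧ ¬(C ⇒ (C ⇒ B))) ⇒ (C ⇒ (C ⇒ B))) = 1 − 1.000 = 0.000
¬((¬C ∧ ¬(C ⇒ (C ⇒ B))) ⇒ (C ⇒ (C ⇒ B))) ⇒ A = min(1, 1 − 0.000 + 0.461) = min(1, 1.461) = 1.000
C ∧ (¬((¬C ∧ ¬(C ⇒ (C ⇒ B))) ⇒ (C ⇒ (C ⇒ B))) ⇒ A) = min(0.518, 1.000) = 0.518

0.518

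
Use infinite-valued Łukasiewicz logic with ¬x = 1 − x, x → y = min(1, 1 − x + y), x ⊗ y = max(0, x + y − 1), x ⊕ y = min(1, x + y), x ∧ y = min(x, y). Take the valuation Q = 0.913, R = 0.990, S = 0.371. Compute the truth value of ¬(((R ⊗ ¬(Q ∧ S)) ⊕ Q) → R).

Q ∧ S = min(0.913, 0.371) = 0.371
¬(Q ∧ S) = 1 − 0.371 = 0.629
R ⊗ ¬(Q ∧ S) = max(0, 0.990 + 0.629 − 1) = max(0, 0.619) = 0.619
(R ⊗ ¬(Q ∧ S)) ⊕ Q = min(1, 0.619 + 0.913) = min(1, 1.532) = 1.000
((R ⊗ ¬(Q ∧ S)) ⊕ Q) → R = min(1, 1 − 1.000 + 0.990) = min(1, 0.990) = 0.990
¬(((R ⊗ ¬(Q ∧ S)) ⊕ Q) → R) = 1 − 0.990 = 0.010

0.010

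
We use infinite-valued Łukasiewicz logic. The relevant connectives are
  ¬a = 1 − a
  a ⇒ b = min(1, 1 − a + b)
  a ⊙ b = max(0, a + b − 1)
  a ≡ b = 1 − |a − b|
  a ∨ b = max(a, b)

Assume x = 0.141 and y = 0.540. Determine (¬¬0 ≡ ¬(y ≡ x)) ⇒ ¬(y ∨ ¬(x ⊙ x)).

0.399

¬0 = 1 − 0.000 = 1.000
¬¬0 = 1 − 1.000 = 0.000
y ≡ x = 1 − |0.540 − 0.141| = 1 − 0.399 = 0.601
¬(y ≡ x) = 1 − 0.601 = 0.399
¬¬0 ≡ ¬(y ≡ x) = 1 − |0.000 − 0.399| = 1 − 0.399 = 0.601
x ⊙ x = max(0, 0.141 + 0.141 − 1) = max(0, -0.718) = 0.000
¬(x ⊙ x) = 1 − 0.000 = 1.000
y ∨ ¬(x ⊙ x) = max(0.540, 1.000) = 1.000
¬(y ∨ ¬(x ⊙ x)) = 1 − 1.000 = 0.000
(¬¬0 ≡ ¬(y ≡ x)) ⇒ ¬(y ∨ ¬(x ⊙ x)) = min(1, 1 − 0.601 + 0.000) = min(1, 0.399) = 0.399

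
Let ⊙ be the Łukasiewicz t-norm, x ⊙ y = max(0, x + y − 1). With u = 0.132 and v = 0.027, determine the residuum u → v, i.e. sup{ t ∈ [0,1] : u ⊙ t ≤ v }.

The residuum of the Łukasiewicz t-norm gives the supremum: min(1, 1 − 0.132 + 0.027).
1 − 0.132 + 0.027 = 0.895, so t = min(1, 0.895) = 0.895.
Check: 0.132 ⊙ 0.895 = max(0, 0.027) = 0.027 ≤ 0.027.

0.895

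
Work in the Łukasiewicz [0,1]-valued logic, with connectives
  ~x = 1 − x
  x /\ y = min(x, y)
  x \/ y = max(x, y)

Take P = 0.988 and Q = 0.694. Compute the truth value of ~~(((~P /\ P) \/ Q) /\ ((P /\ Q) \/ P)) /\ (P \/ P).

~P = 1 − 0.988 = 0.012
~P /\ P = min(0.012, 0.988) = 0.012
(~P /\ P) \/ Q = max(0.012, 0.694) = 0.694
P /\ Q = min(0.988, 0.694) = 0.694
(P /\ Q) \/ P = max(0.694, 0.988) = 0.988
((~P /\ P) \/ Q) /\ ((P /\ Q) \/ P) = min(0.694, 0.988) = 0.694
~(((~P /\ P) \/ Q) /\ ((P /\ Q) \/ P)) = 1 − 0.694 = 0.306
~~(((~P /\ P) \/ Q) /\ ((P /\ Q) \/ P)) = 1 − 0.306 = 0.694
P \/ P = max(0.988, 0.988) = 0.988
~~(((~P /\ P) \/ Q) /\ ((P /\ Q) \/ P)) /\ (P \/ P) = min(0.694, 0.988) = 0.694

0.694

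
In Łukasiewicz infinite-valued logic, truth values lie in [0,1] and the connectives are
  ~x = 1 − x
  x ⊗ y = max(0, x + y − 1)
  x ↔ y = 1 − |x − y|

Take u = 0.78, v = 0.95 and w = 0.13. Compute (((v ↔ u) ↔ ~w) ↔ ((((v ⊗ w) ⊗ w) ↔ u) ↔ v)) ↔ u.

v ↔ u = 1 − |0.95 − 0.78| = 1 − 0.17 = 0.83
~w = 1 − 0.13 = 0.87
(v ↔ u) ↔ ~w = 1 − |0.83 − 0.87| = 1 − 0.04 = 0.96
v ⊗ w = max(0, 0.95 + 0.13 − 1) = max(0, 0.08) = 0.08
(v ⊗ w) ⊗ w = max(0, 0.08 + 0.13 − 1) = max(0, -0.79) = 0.00
((v ⊗ w) ⊗ w) ↔ u = 1 − |0.00 − 0.78| = 1 − 0.78 = 0.22
(((v ⊗ w) ⊗ w) ↔ u) ↔ v = 1 − |0.22 − 0.95| = 1 − 0.73 = 0.27
((v ↔ u) ↔ ~w) ↔ ((((v ⊗ w) ⊗ w) ↔ u) ↔ v) = 1 − |0.96 − 0.27| = 1 − 0.69 = 0.31
(((v ↔ u) ↔ ~w) ↔ ((((v ⊗ w) ⊗ w) ↔ u) ↔ v)) ↔ u = 1 − |0.31 − 0.78| = 1 − 0.47 = 0.53

0.53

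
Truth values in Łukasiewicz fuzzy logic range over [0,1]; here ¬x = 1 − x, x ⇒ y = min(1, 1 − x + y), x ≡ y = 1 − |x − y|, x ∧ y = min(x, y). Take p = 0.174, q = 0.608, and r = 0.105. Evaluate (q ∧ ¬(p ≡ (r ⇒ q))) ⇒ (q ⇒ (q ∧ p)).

0.958

r ⇒ q = min(1, 1 − 0.105 + 0.608) = min(1, 1.503) = 1.000
p ≡ (r ⇒ q) = 1 − |0.174 − 1.000| = 1 − 0.826 = 0.174
¬(p ≡ (r ⇒ q)) = 1 − 0.174 = 0.826
q ∧ ¬(p ≡ (r ⇒ q)) = min(0.608, 0.826) = 0.608
q ∧ p = min(0.608, 0.174) = 0.174
q ⇒ (q ∧ p) = min(1, 1 − 0.608 + 0.174) = min(1, 0.566) = 0.566
(q ∧ ¬(p ≡ (r ⇒ q))) ⇒ (q ⇒ (q ∧ p)) = min(1, 1 − 0.608 + 0.566) = min(1, 0.958) = 0.958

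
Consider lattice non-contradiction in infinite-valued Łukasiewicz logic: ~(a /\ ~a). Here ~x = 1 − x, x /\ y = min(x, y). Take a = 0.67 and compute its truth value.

0.67

~a = 1 − 0.67 = 0.33
a /\ ~a = min(0.67, 0.33) = 0.33
~(a /\ ~a) = 1 − 0.33 = 0.67
(The value 0.67 < 1 shows this instance is not satisfied; not a Ł∞-tautology — its value is 1 − min(a, 1−a).)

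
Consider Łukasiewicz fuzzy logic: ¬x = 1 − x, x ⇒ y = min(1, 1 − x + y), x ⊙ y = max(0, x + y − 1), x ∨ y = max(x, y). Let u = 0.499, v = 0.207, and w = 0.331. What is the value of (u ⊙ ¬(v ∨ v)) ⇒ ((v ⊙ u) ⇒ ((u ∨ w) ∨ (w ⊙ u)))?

v ∨ v = max(0.207, 0.207) = 0.207
¬(v ∨ v) = 1 − 0.207 = 0.793
u ⊙ ¬(v ∨ v) = max(0, 0.499 + 0.793 − 1) = max(0, 0.292) = 0.292
v ⊙ u = max(0, 0.207 + 0.499 − 1) = max(0, -0.294) = 0.000
u ∨ w = max(0.499, 0.331) = 0.499
w ⊙ u = max(0, 0.331 + 0.499 − 1) = max(0, -0.170) = 0.000
(u ∨ w) ∨ (w ⊙ u) = max(0.499, 0.000) = 0.499
(v ⊙ u) ⇒ ((u ∨ w) ∨ (w ⊙ u)) = min(1, 1 − 0.000 + 0.499) = min(1, 1.499) = 1.000
(u ⊙ ¬(v ∨ v)) ⇒ ((v ⊙ u) ⇒ ((u ∨ w) ∨ (w ⊙ u))) = min(1, 1 − 0.292 + 1.000) = min(1, 1.708) = 1.000

1.000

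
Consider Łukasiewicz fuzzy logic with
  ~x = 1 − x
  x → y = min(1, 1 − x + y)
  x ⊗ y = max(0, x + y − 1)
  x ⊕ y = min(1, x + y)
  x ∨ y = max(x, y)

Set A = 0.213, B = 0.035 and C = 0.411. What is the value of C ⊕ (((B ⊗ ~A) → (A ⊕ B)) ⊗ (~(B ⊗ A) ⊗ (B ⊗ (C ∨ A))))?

0.411

~A = 1 − 0.213 = 0.787
B ⊗ ~A = max(0, 0.035 + 0.787 − 1) = max(0, -0.178) = 0.000
A ⊕ B = min(1, 0.213 + 0.035) = min(1, 0.248) = 0.248
(B ⊗ ~A) → (A ⊕ B) = min(1, 1 − 0.000 + 0.248) = min(1, 1.248) = 1.000
B ⊗ A = max(0, 0.035 + 0.213 − 1) = max(0, -0.752) = 0.000
~(B ⊗ A) = 1 − 0.000 = 1.000
C ∨ A = max(0.411, 0.213) = 0.411
B ⊗ (C ∨ A) = max(0, 0.035 + 0.411 − 1) = max(0, -0.554) = 0.000
~(B ⊗ A) ⊗ (B ⊗ (C ∨ A)) = max(0, 1.000 + 0.000 − 1) = max(0, 0.000) = 0.000
((B ⊗ ~A) → (A ⊕ B)) ⊗ (~(B ⊗ A) ⊗ (B ⊗ (C ∨ A))) = max(0, 1.000 + 0.000 − 1) = max(0, 0.000) = 0.000
C ⊕ (((B ⊗ ~A) → (A ⊕ B)) ⊗ (~(B ⊗ A) ⊗ (B ⊗ (C ∨ A)))) = min(1, 0.411 + 0.000) = min(1, 0.411) = 0.411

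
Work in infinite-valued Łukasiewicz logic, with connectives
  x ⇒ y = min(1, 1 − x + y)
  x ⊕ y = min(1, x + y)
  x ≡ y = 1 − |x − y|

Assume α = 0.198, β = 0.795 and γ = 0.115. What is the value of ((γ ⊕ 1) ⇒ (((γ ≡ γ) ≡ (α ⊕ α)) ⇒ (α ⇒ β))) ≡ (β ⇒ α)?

0.403

γ ⊕ 1 = min(1, 0.115 + 1.000) = min(1, 1.115) = 1.000
γ ≡ γ = 1 − |0.115 − 0.115| = 1 − 0.000 = 1.000
α ⊕ α = min(1, 0.198 + 0.198) = min(1, 0.396) = 0.396
(γ ≡ γ) ≡ (α ⊕ α) = 1 − |1.000 − 0.396| = 1 − 0.604 = 0.396
α ⇒ β = min(1, 1 − 0.198 + 0.795) = min(1, 1.597) = 1.000
((γ ≡ γ) ≡ (α ⊕ α)) ⇒ (α ⇒ β) = min(1, 1 − 0.396 + 1.000) = min(1, 1.604) = 1.000
(γ ⊕ 1) ⇒ (((γ ≡ γ) ≡ (α ⊕ α)) ⇒ (α ⇒ β)) = min(1, 1 − 1.000 + 1.000) = min(1, 1.000) = 1.000
β ⇒ α = min(1, 1 − 0.795 + 0.198) = min(1, 0.403) = 0.403
((γ ⊕ 1) ⇒ (((γ ≡ γ) ≡ (α ⊕ α)) ⇒ (α ⇒ β))) ≡ (β ⇒ α) = 1 − |1.000 − 0.403| = 1 − 0.597 = 0.403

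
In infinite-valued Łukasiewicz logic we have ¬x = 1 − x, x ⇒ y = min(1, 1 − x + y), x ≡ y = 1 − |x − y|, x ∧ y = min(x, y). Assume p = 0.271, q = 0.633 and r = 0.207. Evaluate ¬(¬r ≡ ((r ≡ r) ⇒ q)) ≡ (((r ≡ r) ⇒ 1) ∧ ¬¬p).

¬r = 1 − 0.207 = 0.793
r ≡ r = 1 − |0.207 − 0.207| = 1 − 0.000 = 1.000
(r ≡ r) ⇒ q = min(1, 1 − 1.000 + 0.633) = min(1, 0.633) = 0.633
¬r ≡ ((r ≡ r) ⇒ q) = 1 − |0.793 − 0.633| = 1 − 0.160 = 0.840
¬(¬r ≡ ((r ≡ r) ⇒ q)) = 1 − 0.840 = 0.160
(r ≡ r) ⇒ 1 = min(1, 1 − 1.000 + 1.000) = min(1, 1.000) = 1.000
¬p = 1 − 0.271 = 0.729
¬¬p = 1 − 0.729 = 0.271
((r ≡ r) ⇒ 1) ∧ ¬¬p = min(1.000, 0.271) = 0.271
¬(¬r ≡ ((r ≡ r) ⇒ q)) ≡ (((r ≡ r) ⇒ 1) ∧ ¬¬p) = 1 − |0.160 − 0.271| = 1 − 0.111 = 0.889

0.889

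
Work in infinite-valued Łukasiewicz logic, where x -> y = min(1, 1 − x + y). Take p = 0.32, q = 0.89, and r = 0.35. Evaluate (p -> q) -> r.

p -> q = min(1, 1 − 0.32 + 0.89) = min(1, 1.57) = 1.00
(p -> q) -> r = min(1, 1 − 1.00 + 0.35) = min(1, 0.35) = 0.35

0.35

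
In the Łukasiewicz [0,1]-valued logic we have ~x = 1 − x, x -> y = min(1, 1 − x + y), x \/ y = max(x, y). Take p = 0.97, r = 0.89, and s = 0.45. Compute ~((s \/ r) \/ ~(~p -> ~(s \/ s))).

0.11

s \/ r = max(0.45, 0.89) = 0.89
~p = 1 − 0.97 = 0.03
s \/ s = max(0.45, 0.45) = 0.45
~(s \/ s) = 1 − 0.45 = 0.55
~p -> ~(s \/ s) = min(1, 1 − 0.03 + 0.55) = min(1, 1.52) = 1.00
~(~p -> ~(s \/ s)) = 1 − 1.00 = 0.00
(s \/ r) \/ ~(~p -> ~(s \/ s)) = max(0.89, 0.00) = 0.89
~((s \/ r) \/ ~(~p -> ~(s \/ s))) = 1 − 0.89 = 0.11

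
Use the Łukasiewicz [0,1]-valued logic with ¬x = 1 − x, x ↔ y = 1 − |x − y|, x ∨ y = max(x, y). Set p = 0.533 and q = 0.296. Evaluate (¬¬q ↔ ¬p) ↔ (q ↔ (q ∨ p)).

¬q = 1 − 0.296 = 0.704
¬¬q = 1 − 0.704 = 0.296
¬p = 1 − 0.533 = 0.467
¬¬q ↔ ¬p = 1 − |0.296 − 0.467| = 1 − 0.171 = 0.829
q ∨ p = max(0.296, 0.533) = 0.533
q ↔ (q ∨ p) = 1 − |0.296 − 0.533| = 1 − 0.237 = 0.763
(¬¬q ↔ ¬p) ↔ (q ↔ (q ∨ p)) = 1 − |0.829 − 0.763| = 1 − 0.066 = 0.934

0.934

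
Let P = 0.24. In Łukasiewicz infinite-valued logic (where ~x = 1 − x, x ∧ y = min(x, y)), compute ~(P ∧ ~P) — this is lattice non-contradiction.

~P = 1 − 0.24 = 0.76
P ∧ ~P = min(0.24, 0.76) = 0.24
~(P ∧ ~P) = 1 − 0.24 = 0.76
(The value 0.76 < 1 shows this instance is not satisfied; not a Ł∞-tautology — its value is 1 − min(a, 1−a).)

0.76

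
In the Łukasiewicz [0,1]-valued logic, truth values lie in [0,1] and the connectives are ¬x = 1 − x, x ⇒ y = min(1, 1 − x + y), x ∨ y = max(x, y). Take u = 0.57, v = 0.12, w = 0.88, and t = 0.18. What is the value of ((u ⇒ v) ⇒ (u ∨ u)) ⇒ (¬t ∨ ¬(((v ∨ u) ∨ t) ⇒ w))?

u ⇒ v = min(1, 1 − 0.57 + 0.12) = min(1, 0.55) = 0.55
u ∨ u = max(0.57, 0.57) = 0.57
(u ⇒ v) ⇒ (u ∨ u) = min(1, 1 − 0.55 + 0.57) = min(1, 1.02) = 1.00
¬t = 1 − 0.18 = 0.82
v ∨ u = max(0.12, 0.57) = 0.57
(v ∨ u) ∨ t = max(0.57, 0.18) = 0.57
((v ∨ u) ∨ t) ⇒ w = min(1, 1 − 0.57 + 0.88) = min(1, 1.31) = 1.00
¬(((v ∨ u) ∨ t) ⇒ w) = 1 − 1.00 = 0.00
¬t ∨ ¬(((v ∨ u) ∨ t) ⇒ w) = max(0.82, 0.00) = 0.82
((u ⇒ v) ⇒ (u ∨ u)) ⇒ (¬t ∨ ¬(((v ∨ u) ∨ t) ⇒ w)) = min(1, 1 − 1.00 + 0.82) = min(1, 0.82) = 0.82

0.82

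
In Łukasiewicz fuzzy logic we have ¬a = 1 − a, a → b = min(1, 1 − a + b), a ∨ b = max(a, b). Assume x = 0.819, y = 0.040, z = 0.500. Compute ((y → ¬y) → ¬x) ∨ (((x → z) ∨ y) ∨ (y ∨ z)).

¬y = 1 − 0.040 = 0.960
y → ¬y = min(1, 1 − 0.040 + 0.960) = min(1, 1.920) = 1.000
¬x = 1 − 0.819 = 0.181
(y → ¬y) → ¬x = min(1, 1 − 1.000 + 0.181) = min(1, 0.181) = 0.181
x → z = min(1, 1 − 0.819 + 0.500) = min(1, 0.681) = 0.681
(x → z) ∨ y = max(0.681, 0.040) = 0.681
y ∨ z = max(0.040, 0.500) = 0.500
((x → z) ∨ y) ∨ (y ∨ z) = max(0.681, 0.500) = 0.681
((y → ¬y) → ¬x) ∨ (((x → z) ∨ y) ∨ (y ∨ z)) = max(0.181, 0.681) = 0.681

0.681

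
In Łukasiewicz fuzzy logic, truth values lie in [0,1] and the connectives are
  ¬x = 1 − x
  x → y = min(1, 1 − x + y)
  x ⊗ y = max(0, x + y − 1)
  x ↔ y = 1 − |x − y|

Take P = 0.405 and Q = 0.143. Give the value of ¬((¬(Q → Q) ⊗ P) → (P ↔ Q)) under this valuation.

0.000

Q → Q = min(1, 1 − 0.143 + 0.143) = min(1, 1.000) = 1.000
¬(Q → Q) = 1 − 1.000 = 0.000
¬(Q → Q) ⊗ P = max(0, 0.000 + 0.405 − 1) = max(0, -0.595) = 0.000
P ↔ Q = 1 − |0.405 − 0.143| = 1 − 0.262 = 0.738
(¬(Q → Q) ⊗ P) → (P ↔ Q) = min(1, 1 − 0.000 + 0.738) = min(1, 1.738) = 1.000
¬((¬(Q → Q) ⊗ P) → (P ↔ Q)) = 1 − 1.000 = 0.000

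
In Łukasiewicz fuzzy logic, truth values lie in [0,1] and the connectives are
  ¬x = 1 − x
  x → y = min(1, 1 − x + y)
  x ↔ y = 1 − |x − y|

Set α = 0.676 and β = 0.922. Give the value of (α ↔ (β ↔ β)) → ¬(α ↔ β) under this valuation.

β ↔ β = 1 − |0.922 − 0.922| = 1 − 0.000 = 1.000
α ↔ (β ↔ β) = 1 − |0.676 − 1.000| = 1 − 0.324 = 0.676
α ↔ β = 1 − |0.676 − 0.922| = 1 − 0.246 = 0.754
¬(α ↔ β) = 1 − 0.754 = 0.246
(α ↔ (β ↔ β)) → ¬(α ↔ β) = min(1, 1 − 0.676 + 0.246) = min(1, 0.570) = 0.570

0.570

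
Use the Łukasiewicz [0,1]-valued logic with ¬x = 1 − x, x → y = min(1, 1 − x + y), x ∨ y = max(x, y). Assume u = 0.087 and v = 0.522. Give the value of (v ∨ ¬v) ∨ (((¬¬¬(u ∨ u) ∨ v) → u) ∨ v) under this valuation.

0.522

¬v = 1 − 0.522 = 0.478
v ∨ ¬v = max(0.522, 0.478) = 0.522
u ∨ u = max(0.087, 0.087) = 0.087
¬(u ∨ u) = 1 − 0.087 = 0.913
¬¬(u ∨ u) = 1 − 0.913 = 0.087
¬¬¬(u ∨ u) = 1 − 0.087 = 0.913
¬¬¬(u ∨ u) ∨ v = max(0.913, 0.522) = 0.913
(¬¬¬(u ∨ u) ∨ v) → u = min(1, 1 − 0.913 + 0.087) = min(1, 0.174) = 0.174
((¬¬¬(u ∨ u) ∨ v) → u) ∨ v = max(0.174, 0.522) = 0.522
(v ∨ ¬v) ∨ (((¬¬¬(u ∨ u) ∨ v) → u) ∨ v) = max(0.522, 0.522) = 0.522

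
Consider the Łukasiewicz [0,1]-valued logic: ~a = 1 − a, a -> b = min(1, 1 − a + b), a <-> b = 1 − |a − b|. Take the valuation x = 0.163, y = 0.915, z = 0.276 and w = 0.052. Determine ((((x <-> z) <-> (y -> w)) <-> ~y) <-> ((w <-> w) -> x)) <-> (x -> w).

x <-> z = 1 − |0.163 − 0.276| = 1 − 0.113 = 0.887
y -> w = min(1, 1 − 0.915 + 0.052) = min(1, 0.137) = 0.137
(x <-> z) <-> (y -> w) = 1 − |0.887 − 0.137| = 1 − 0.750 = 0.250
~y = 1 − 0.915 = 0.085
((x <-> z) <-> (y -> w)) <-> ~y = 1 − |0.250 − 0.085| = 1 − 0.165 = 0.835
w <-> w = 1 − |0.052 − 0.052| = 1 − 0.000 = 1.000
(w <-> w) -> x = min(1, 1 − 1.000 + 0.163) = min(1, 0.163) = 0.163
(((x <-> z) <-> (y -> w)) <-> ~y) <-> ((w <-> w) -> x) = 1 − |0.835 − 0.163| = 1 − 0.672 = 0.328
x -> w = min(1, 1 − 0.163 + 0.052) = min(1, 0.889) = 0.889
((((x <-> z) <-> (y -> w)) <-> ~y) <-> ((w <-> w) -> x)) <-> (x -> w) = 1 − |0.328 − 0.889| = 1 − 0.561 = 0.439

0.439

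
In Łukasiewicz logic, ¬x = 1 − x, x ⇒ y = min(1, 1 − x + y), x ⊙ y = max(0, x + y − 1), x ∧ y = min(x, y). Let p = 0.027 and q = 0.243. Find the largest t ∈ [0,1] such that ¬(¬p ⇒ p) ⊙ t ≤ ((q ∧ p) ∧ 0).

0.054

¬p = 1 − 0.027 = 0.973
¬p ⇒ p = min(1, 1 − 0.973 + 0.027) = min(1, 0.054) = 0.054
¬(¬p ⇒ p) = 1 − 0.054 = 0.946
So the left factor is ¬(¬p ⇒ p) = 0.946.
q ∧ p = min(0.243, 0.027) = 0.027
(q ∧ p) ∧ 0 = min(0.027, 0.000) = 0.000
So the right-hand bound is (q ∧ p) ∧ 0 = 0.000.
The residuum of the Łukasiewicz t-norm gives the supremum: min(1, 1 − 0.946 + 0.000).
1 − 0.946 + 0.000 = 0.054, so t = min(1, 0.054) = 0.054.
Check: 0.946 ⊙ 0.054 = max(0, 0.000) = 0.000 ≤ 0.000.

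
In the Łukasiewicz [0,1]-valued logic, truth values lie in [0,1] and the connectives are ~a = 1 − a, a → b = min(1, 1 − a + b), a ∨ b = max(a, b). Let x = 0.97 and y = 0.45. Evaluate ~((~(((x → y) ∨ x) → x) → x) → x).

x → y = min(1, 1 − 0.97 + 0.45) = min(1, 0.48) = 0.48
(x → y) ∨ x = max(0.48, 0.97) = 0.97
((x → y) ∨ x) → x = min(1, 1 − 0.97 + 0.97) = min(1, 1.00) = 1.00
~(((x → y) ∨ x) → x) = 1 − 1.00 = 0.00
~(((x → y) ∨ x) → x) → x = min(1, 1 − 0.00 + 0.97) = min(1, 1.97) = 1.00
(~(((x → y) ∨ x) → x) → x) → x = min(1, 1 − 1.00 + 0.97) = min(1, 0.97) = 0.97
~((~(((x → y) ∨ x) → x) → x) → x) = 1 − 0.97 = 0.03

0.03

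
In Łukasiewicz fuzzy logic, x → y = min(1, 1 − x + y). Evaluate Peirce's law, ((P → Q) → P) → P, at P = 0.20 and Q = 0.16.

P → Q = min(1, 1 − 0.20 + 0.16) = min(1, 0.96) = 0.96
(P → Q) → P = min(1, 1 − 0.96 + 0.20) = min(1, 0.24) = 0.24
((P → Q) → P) → P = min(1, 1 − 0.24 + 0.20) = min(1, 0.96) = 0.96
(The value 0.96 < 1 shows this instance is not satisfied; not a Ł∞-tautology in general.)

0.96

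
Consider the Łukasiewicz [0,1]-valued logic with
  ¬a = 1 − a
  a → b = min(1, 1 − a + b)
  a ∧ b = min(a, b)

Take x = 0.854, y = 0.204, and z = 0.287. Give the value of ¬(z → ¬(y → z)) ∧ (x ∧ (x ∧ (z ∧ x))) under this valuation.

0.287

y → z = min(1, 1 − 0.204 + 0.287) = min(1, 1.083) = 1.000
¬(y → z) = 1 − 1.000 = 0.000
z → ¬(y → z) = min(1, 1 − 0.287 + 0.000) = min(1, 0.713) = 0.713
¬(z → ¬(y → z)) = 1 − 0.713 = 0.287
z ∧ x = min(0.287, 0.854) = 0.287
x ∧ (z ∧ x) = min(0.854, 0.287) = 0.287
x ∧ (x ∧ (z ∧ x)) = min(0.854, 0.287) = 0.287
¬(z → ¬(y → z)) ∧ (x ∧ (x ∧ (z ∧ x))) = min(0.287, 0.287) = 0.287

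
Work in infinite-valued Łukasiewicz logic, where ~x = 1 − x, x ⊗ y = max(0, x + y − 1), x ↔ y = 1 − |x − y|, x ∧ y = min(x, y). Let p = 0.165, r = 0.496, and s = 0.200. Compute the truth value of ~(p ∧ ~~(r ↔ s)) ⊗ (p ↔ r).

r ↔ s = 1 − |0.496 − 0.200| = 1 − 0.296 = 0.704
~(r ↔ s) = 1 − 0.704 = 0.296
~~(r ↔ s) = 1 − 0.296 = 0.704
p ∧ ~~(r ↔ s) = min(0.165, 0.704) = 0.165
~(p ∧ ~~(r ↔ s)) = 1 − 0.165 = 0.835
p ↔ r = 1 − |0.165 − 0.496| = 1 − 0.331 = 0.669
~(p ∧ ~~(r ↔ s)) ⊗ (p ↔ r) = max(0, 0.835 + 0.669 − 1) = max(0, 0.504) = 0.504

0.504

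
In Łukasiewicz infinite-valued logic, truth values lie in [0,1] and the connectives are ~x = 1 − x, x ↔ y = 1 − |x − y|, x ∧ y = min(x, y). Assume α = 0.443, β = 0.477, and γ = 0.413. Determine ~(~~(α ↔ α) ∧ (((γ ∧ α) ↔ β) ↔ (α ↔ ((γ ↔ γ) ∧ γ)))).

α ↔ α = 1 − |0.443 − 0.443| = 1 − 0.000 = 1.000
~(α ↔ α) = 1 − 1.000 = 0.000
~~(α ↔ α) = 1 − 0.000 = 1.000
γ ∧ α = min(0.413, 0.443) = 0.413
(γ ∧ α) ↔ β = 1 − |0.413 − 0.477| = 1 − 0.064 = 0.936
γ ↔ γ = 1 − |0.413 − 0.413| = 1 − 0.000 = 1.000
(γ ↔ γ) ∧ γ = min(1.000, 0.413) = 0.413
α ↔ ((γ ↔ γ) ∧ γ) = 1 − |0.443 − 0.413| = 1 − 0.030 = 0.970
((γ ∧ α) ↔ β) ↔ (α ↔ ((γ ↔ γ) ∧ γ)) = 1 − |0.936 − 0.970| = 1 − 0.034 = 0.966
~~(α ↔ α) ∧ (((γ ∧ α) ↔ β) ↔ (α ↔ ((γ ↔ γ) ∧ γ))) = min(1.000, 0.966) = 0.966
~(~~(α ↔ α) ∧ (((γ ∧ α) ↔ β) ↔ (α ↔ ((γ ↔ γ) ∧ γ)))) = 1 − 0.966 = 0.034

0.034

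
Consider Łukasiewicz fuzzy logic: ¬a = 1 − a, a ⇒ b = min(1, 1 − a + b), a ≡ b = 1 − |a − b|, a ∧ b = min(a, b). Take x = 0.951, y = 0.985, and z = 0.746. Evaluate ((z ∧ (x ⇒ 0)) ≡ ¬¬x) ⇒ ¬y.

x ⇒ 0 = min(1, 1 − 0.951 + 0.000) = min(1, 0.049) = 0.049
z ∧ (x ⇒ 0) = min(0.746, 0.049) = 0.049
¬x = 1 − 0.951 = 0.049
¬¬x = 1 − 0.049 = 0.951
(z ∧ (x ⇒ 0)) ≡ ¬¬x = 1 − |0.049 − 0.951| = 1 − 0.902 = 0.098
¬y = 1 − 0.985 = 0.015
((z ∧ (x ⇒ 0)) ≡ ¬¬x) ⇒ ¬y = min(1, 1 − 0.098 + 0.015) = min(1, 0.917) = 0.917

0.917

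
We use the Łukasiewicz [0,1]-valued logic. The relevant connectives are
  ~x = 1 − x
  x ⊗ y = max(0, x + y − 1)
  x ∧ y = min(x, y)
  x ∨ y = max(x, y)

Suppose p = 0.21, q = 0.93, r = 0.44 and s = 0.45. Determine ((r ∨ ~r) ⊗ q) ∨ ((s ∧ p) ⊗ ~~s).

~r = 1 − 0.44 = 0.56
r ∨ ~r = max(0.44, 0.56) = 0.56
(r ∨ ~r) ⊗ q = max(0, 0.56 + 0.93 − 1) = max(0, 0.49) = 0.49
s ∧ p = min(0.45, 0.21) = 0.21
~s = 1 − 0.45 = 0.55
~~s = 1 − 0.55 = 0.45
(s ∧ p) ⊗ ~~s = max(0, 0.21 + 0.45 − 1) = max(0, -0.34) = 0.00
((r ∨ ~r) ⊗ q) ∨ ((s ∧ p) ⊗ ~~s) = max(0.49, 0.00) = 0.49

0.49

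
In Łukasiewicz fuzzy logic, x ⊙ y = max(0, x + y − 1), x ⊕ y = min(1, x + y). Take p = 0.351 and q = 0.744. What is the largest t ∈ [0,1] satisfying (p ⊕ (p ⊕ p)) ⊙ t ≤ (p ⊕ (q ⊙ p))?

0.446

p ⊕ p = min(1, 0.351 + 0.351) = min(1, 0.702) = 0.702
p ⊕ (p ⊕ p) = min(1, 0.351 + 0.702) = min(1, 1.053) = 1.000
So the left factor is p ⊕ (p ⊕ p) = 1.000.
q ⊙ p = max(0, 0.744 + 0.351 − 1) = max(0, 0.095) = 0.095
p ⊕ (q ⊙ p) = min(1, 0.351 + 0.095) = min(1, 0.446) = 0.446
So the right-hand bound is p ⊕ (q ⊙ p) = 0.446.
The residuum of the Łukasiewicz t-norm gives the supremum: min(1, 1 − 1.000 + 0.446).
1 − 1.000 + 0.446 = 0.446, so t = min(1, 0.446) = 0.446.
Check: 1.000 ⊙ 0.446 = max(0, 0.446) = 0.446 ≤ 0.446.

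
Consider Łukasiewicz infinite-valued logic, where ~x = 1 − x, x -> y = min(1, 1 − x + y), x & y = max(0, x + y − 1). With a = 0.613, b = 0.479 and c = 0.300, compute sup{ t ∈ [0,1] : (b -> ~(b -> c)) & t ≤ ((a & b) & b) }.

0.300

b -> c = min(1, 1 − 0.479 + 0.300) = min(1, 0.821) = 0.821
~(b -> c) = 1 − 0.821 = 0.179
b -> ~(b -> c) = min(1, 1 − 0.479 + 0.179) = min(1, 0.700) = 0.700
So the left factor is b -> ~(b -> c) = 0.700.
a & b = max(0, 0.613 + 0.479 − 1) = max(0, 0.092) = 0.092
(a & b) & b = max(0, 0.092 + 0.479 − 1) = max(0, -0.429) = 0.000
So the right-hand bound is (a & b) & b = 0.000.
The residuum of the Łukasiewicz t-norm gives the supremum: min(1, 1 − 0.700 + 0.000).
1 − 0.700 + 0.000 = 0.300, so t = min(1, 0.300) = 0.300.
Check: 0.700 & 0.300 = max(0, 0.000) = 0.000 ≤ 0.000.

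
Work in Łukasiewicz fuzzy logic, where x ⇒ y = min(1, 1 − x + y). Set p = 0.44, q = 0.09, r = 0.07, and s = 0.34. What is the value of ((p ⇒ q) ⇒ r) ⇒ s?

0.92

p ⇒ q = min(1, 1 − 0.44 + 0.09) = min(1, 0.65) = 0.65
(p ⇒ q) ⇒ r = min(1, 1 − 0.65 + 0.07) = min(1, 0.42) = 0.42
((p ⇒ q) ⇒ r) ⇒ s = min(1, 1 − 0.42 + 0.34) = min(1, 0.92) = 0.92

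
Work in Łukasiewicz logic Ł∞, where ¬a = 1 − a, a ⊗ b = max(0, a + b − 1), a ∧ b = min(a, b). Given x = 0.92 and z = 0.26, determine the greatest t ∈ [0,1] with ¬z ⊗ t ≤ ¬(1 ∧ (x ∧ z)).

1.00

¬z = 1 − 0.26 = 0.74
So the left factor is ¬z = 0.74.
x ∧ z = min(0.92, 0.26) = 0.26
1 ∧ (x ∧ z) = min(1.00, 0.26) = 0.26
¬(1 ∧ (x ∧ z)) = 1 − 0.26 = 0.74
So the right-hand bound is ¬(1 ∧ (x ∧ z)) = 0.74.
The residuum of the Łukasiewicz t-norm gives the supremum: min(1, 1 − 0.74 + 0.74).
1 − 0.74 + 0.74 = 1.00, so t = min(1, 1.00) = 1.00.
Check: 0.74 ⊗ 1.00 = max(0, 0.74) = 0.74 ≤ 0.74.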